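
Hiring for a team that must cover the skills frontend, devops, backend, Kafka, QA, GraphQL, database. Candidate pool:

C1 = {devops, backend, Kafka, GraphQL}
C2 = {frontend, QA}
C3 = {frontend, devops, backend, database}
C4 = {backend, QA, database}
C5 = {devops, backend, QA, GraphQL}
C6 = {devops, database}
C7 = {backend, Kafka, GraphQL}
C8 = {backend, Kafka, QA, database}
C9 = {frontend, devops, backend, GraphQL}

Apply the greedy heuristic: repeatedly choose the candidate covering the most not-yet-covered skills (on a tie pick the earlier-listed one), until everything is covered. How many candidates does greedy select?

3

Pick 1: C1 covers 4 new skills (devops, backend, Kafka, GraphQL).
Pick 2: C2 covers 2 new skills (frontend, QA).
Pick 3: C3 covers 1 new skills (database).
Greedy uses 3 candidates. (The true minimum is 2.)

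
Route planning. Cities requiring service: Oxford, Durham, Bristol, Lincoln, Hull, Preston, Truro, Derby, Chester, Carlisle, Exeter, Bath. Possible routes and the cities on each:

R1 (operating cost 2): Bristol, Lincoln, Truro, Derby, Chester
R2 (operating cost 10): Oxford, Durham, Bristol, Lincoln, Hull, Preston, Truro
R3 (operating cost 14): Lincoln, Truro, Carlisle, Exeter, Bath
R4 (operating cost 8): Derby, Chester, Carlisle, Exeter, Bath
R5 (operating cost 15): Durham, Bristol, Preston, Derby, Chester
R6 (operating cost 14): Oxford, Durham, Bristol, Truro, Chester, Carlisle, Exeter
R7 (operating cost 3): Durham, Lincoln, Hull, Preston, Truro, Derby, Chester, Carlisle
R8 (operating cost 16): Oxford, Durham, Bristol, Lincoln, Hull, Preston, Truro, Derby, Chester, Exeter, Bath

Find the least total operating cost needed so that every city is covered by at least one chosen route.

18

R2, R4 cover every city at operating cost 10 + 8 = 18.
Any cover uses at least 2 routes; among all covering selections none totals below 18.
Greedy by coverage-per-operating cost would pick R7, R1, R4, R2 for 23 — worse than the optimum 18.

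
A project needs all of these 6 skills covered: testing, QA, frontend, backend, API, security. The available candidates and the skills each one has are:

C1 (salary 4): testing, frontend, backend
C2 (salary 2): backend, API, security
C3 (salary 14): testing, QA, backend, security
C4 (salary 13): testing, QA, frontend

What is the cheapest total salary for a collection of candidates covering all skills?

C2, C4 cover every skill at salary 2 + 13 = 15.
Any cover uses at least 2 candidates; among all covering selections none totals below 15.
Greedy by coverage-per-salary would pick C2, C1, C4 for 19 — worse than the optimum 15.

15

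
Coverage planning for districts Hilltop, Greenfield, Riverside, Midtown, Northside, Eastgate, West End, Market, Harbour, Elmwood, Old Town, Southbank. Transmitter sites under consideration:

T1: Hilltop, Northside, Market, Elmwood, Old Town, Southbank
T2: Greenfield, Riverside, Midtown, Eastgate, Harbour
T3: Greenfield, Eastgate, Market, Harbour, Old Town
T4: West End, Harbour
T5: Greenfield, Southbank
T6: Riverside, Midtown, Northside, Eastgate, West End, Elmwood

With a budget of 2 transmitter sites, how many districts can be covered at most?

Choosing T1, T2 covers {Hilltop, Greenfield, Riverside, Midtown, Northside, Eastgate, Market, Harbour, Elmwood, Old Town, Southbank} — 11 districts.
No choice of 2 transmitter sites does better; here West End is left uncovered.

11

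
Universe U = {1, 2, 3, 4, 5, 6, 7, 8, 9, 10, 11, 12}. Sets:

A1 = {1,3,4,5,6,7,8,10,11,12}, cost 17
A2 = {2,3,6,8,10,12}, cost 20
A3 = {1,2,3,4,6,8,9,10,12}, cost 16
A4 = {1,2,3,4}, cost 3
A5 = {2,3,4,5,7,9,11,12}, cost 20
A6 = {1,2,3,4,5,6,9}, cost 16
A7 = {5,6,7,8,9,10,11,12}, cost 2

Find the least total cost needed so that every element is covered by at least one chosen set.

5

A4, A7 cover every element at cost 3 + 2 = 5.
Any cover uses at least 2 sets; among all covering selections none totals below 5.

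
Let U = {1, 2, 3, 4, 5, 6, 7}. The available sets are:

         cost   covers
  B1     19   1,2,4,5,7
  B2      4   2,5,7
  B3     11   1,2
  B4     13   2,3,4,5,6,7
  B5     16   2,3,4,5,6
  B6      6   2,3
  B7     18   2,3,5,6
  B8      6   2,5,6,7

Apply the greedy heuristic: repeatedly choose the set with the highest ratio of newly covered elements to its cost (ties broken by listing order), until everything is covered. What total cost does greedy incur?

Pick 1: B2 adds 3 new (2, 5, 7) at cost 4 (ratio 3/4).
Pick 2: B4 adds 3 new (3, 4, 6) at cost 13 (ratio 3/13).
Pick 3: B3 adds 1 new (1) at cost 11 (ratio 1/11).
Greedy total cost: 4 + 13 + 11 = 28. (The true optimum is 24, so greedy overshoots here.)

28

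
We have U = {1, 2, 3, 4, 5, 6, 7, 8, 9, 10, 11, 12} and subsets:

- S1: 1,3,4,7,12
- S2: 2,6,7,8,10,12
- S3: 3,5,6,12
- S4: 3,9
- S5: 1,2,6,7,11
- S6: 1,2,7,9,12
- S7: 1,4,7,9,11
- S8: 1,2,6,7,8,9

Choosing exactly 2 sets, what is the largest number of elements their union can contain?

10

Choosing S2, S7 covers {1, 2, 4, 6, 7, 8, 9, 10, 11, 12} — 10 elements.
No choice of 2 sets does better; here 3, 5 are left uncovered.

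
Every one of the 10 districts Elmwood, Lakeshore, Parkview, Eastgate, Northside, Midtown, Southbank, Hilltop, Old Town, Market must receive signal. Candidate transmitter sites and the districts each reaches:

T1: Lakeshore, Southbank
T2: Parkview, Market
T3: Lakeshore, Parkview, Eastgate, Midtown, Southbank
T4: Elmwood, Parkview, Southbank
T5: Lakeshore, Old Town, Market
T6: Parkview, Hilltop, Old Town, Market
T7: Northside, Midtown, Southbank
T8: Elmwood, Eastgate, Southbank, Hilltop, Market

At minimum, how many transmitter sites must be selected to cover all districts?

4

T1, T6, T7, T8 together cover {Elmwood, Lakeshore, Parkview, Eastgate, Northside, Midtown, Southbank, Hilltop, Old Town, Market} — every district.
No 3 of the 8 transmitter sites cover everything (all 56 triples fall short), so 4 is minimum.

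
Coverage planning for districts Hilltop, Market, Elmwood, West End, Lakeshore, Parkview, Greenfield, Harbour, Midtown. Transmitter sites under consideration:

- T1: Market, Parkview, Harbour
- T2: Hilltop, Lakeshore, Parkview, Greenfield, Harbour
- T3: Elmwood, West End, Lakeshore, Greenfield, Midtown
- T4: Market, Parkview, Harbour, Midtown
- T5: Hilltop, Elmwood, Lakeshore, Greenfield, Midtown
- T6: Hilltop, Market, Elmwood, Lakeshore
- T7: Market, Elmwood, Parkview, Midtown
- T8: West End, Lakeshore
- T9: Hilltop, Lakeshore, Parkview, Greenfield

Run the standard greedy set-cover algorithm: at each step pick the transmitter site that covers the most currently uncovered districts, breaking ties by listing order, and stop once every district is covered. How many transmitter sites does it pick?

Pick 1: T2 covers 5 new districts (Hilltop, Lakeshore, Parkview, Greenfield, Harbour).
Pick 2: T3 covers 3 new districts (Elmwood, West End, Midtown).
Pick 3: T1 covers 1 new districts (Market).
Greedy uses 3 transmitter sites.

3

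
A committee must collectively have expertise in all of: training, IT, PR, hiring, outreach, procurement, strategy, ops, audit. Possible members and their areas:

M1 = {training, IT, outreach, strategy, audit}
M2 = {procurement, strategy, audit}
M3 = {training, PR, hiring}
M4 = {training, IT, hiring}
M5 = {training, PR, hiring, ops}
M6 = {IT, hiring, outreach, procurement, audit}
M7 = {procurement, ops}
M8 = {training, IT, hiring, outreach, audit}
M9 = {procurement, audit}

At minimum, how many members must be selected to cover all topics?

M1, M2, M5 together cover {training, IT, PR, hiring, outreach, procurement, strategy, ops, audit} — every topic.
No 2 of the 9 members cover everything (all 36 pairs fall short), so 3 is minimum.

3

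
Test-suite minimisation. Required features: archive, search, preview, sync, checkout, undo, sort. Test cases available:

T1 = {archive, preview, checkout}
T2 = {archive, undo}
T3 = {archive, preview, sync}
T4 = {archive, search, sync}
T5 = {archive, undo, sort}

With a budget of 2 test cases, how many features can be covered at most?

5

Choosing T1, T4 covers {archive, search, preview, sync, checkout} — 5 features.
No choice of 2 test cases does better; here undo, sort are left uncovered.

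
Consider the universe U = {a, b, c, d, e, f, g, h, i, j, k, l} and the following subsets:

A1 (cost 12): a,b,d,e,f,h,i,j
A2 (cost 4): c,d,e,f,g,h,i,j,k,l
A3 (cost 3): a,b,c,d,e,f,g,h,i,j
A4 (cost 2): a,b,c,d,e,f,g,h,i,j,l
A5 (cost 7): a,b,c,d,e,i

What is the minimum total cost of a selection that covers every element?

6

A2, A4 cover every element at cost 4 + 2 = 6.
Any cover uses at least 2 sets; among all covering selections none totals below 6.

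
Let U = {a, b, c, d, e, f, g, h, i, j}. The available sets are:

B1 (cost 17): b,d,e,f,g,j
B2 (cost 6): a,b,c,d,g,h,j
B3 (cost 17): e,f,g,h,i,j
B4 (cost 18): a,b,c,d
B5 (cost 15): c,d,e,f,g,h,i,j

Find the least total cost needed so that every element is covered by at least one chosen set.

B2, B5 cover every element at cost 6 + 15 = 21.
Any cover uses at least 2 sets; among all covering selections none totals below 21.

21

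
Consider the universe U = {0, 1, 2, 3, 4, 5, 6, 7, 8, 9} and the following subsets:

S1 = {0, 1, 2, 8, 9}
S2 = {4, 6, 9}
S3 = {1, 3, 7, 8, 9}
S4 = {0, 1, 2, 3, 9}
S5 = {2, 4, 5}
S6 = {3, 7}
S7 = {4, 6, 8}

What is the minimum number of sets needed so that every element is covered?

4

S1, S2, S3, S5 together cover {0, 1, 2, 3, 4, 5, 6, 7, 8, 9} — every element.
No 3 of the 7 sets cover everything (all 35 triples fall short), so 4 is minimum.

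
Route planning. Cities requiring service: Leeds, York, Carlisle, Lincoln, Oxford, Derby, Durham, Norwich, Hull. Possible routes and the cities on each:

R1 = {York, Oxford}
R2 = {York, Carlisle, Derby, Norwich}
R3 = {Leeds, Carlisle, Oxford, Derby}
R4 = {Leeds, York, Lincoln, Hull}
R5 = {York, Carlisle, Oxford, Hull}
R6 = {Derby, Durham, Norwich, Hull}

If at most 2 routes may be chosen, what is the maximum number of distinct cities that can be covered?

Choosing R2, R4 covers {Leeds, York, Carlisle, Lincoln, Derby, Norwich, Hull} — 7 cities.
No choice of 2 routes does better; here Oxford, Durham are left uncovered.

7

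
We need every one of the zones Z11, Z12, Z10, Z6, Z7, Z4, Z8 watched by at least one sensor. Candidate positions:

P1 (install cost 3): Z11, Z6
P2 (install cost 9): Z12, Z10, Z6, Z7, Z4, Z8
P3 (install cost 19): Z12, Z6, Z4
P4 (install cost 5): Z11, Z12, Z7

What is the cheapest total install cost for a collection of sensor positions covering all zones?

P1, P2 cover every zone at install cost 3 + 9 = 12.
Any cover uses at least 2 sensor positions; among all covering selections none totals below 12.

12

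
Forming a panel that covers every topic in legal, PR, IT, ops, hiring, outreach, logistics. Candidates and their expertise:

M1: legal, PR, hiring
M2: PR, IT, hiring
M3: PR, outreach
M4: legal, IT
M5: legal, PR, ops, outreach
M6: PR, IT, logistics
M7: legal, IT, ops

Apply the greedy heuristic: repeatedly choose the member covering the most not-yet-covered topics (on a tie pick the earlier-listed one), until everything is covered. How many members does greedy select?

3

Pick 1: M5 covers 4 new topics (legal, PR, ops, outreach).
Pick 2: M2 covers 2 new topics (IT, hiring).
Pick 3: M6 covers 1 new topics (logistics).
Greedy uses 3 members.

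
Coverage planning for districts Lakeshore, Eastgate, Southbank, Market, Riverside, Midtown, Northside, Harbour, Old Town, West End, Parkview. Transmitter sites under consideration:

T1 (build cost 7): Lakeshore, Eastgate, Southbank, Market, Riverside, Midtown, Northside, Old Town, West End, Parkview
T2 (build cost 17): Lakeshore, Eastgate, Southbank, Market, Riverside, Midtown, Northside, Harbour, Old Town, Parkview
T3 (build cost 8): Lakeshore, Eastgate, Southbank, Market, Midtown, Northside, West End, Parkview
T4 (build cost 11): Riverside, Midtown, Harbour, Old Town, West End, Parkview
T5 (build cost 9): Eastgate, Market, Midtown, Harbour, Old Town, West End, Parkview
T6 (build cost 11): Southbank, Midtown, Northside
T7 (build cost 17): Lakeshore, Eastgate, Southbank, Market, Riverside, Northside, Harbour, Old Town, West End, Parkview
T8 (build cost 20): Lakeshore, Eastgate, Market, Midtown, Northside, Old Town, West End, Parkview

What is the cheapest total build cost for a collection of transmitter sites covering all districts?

T1, T5 cover every district at build cost 7 + 9 = 16.
Any cover uses at least 2 transmitter sites; among all covering selections none totals below 16.

16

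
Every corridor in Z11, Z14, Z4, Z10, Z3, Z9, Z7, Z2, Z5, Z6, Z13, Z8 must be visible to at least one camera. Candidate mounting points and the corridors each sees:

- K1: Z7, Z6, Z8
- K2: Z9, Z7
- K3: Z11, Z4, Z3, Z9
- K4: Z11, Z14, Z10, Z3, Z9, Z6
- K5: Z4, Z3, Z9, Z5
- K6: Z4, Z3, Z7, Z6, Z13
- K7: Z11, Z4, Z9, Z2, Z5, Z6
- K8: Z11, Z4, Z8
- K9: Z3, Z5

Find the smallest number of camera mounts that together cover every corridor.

4

K1, K4, K6, K7 together cover {Z11, Z14, Z4, Z10, Z3, Z9, Z7, Z2, Z5, Z6, Z13, Z8} — every corridor.
No 3 of the 9 camera mounts cover everything (all 84 triples fall short), so 4 is minimum.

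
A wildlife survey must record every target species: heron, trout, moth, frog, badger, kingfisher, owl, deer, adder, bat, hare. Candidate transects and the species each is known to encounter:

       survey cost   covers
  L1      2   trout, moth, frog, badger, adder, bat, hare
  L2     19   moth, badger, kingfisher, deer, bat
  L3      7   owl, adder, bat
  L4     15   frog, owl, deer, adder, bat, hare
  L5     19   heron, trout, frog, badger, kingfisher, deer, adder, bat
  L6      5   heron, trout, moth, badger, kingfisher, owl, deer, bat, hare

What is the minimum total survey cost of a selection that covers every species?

7

L1, L6 cover every species at survey cost 2 + 5 = 7.
Any cover uses at least 2 transects; among all covering selections none totals below 7.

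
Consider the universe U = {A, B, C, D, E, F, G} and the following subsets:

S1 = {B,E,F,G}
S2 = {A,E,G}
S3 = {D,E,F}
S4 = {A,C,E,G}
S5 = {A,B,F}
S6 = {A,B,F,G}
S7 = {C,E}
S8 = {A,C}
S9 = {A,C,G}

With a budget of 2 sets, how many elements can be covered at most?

Choosing S1, S4 covers {A, B, C, E, F, G} — 6 elements.
No choice of 2 sets does better; here D is left uncovered.

6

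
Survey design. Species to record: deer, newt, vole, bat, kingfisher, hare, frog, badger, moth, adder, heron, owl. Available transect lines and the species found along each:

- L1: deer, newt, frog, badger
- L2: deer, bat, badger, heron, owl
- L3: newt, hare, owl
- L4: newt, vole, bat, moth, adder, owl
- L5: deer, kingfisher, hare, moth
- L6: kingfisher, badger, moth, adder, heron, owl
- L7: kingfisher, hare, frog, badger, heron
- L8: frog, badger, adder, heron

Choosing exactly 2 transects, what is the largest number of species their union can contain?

Choosing L4, L7 covers {newt, vole, bat, kingfisher, hare, frog, badger, moth, adder, heron, owl} — 11 species.
No choice of 2 transects does better; here deer is left uncovered.

11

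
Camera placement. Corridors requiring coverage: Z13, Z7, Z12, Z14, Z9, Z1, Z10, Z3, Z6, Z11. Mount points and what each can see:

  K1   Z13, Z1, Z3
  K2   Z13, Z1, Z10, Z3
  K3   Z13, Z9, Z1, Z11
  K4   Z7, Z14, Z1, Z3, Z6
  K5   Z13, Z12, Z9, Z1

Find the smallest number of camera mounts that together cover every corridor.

4

K2, K3, K4, K5 together cover {Z13, Z7, Z12, Z14, Z9, Z1, Z10, Z3, Z6, Z11} — every corridor.
No 3 of the 5 camera mounts cover everything (all 10 triples fall short), so 4 is minimum.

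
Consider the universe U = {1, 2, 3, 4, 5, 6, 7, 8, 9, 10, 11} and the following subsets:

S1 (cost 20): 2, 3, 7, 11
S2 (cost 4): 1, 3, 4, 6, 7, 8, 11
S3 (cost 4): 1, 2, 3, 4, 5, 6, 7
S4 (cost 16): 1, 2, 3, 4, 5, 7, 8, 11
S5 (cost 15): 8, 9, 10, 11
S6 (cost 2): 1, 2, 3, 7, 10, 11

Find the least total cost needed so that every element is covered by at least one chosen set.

S3, S5 cover every element at cost 4 + 15 = 19.
Any cover uses at least 2 sets; among all covering selections none totals below 19.
Greedy by coverage-per-cost would pick S6, S2, S3, S5 for 25 — worse than the optimum 19.

19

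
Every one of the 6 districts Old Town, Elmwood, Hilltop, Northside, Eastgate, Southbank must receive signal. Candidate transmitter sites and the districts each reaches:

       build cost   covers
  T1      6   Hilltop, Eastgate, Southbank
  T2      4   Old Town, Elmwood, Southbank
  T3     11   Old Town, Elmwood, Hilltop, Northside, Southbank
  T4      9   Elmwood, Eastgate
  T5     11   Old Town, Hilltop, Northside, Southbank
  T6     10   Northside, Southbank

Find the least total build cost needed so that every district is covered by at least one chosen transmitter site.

T1, T3 cover every district at build cost 6 + 11 = 17.
Any cover uses at least 2 transmitter sites; among all covering selections none totals below 17.

17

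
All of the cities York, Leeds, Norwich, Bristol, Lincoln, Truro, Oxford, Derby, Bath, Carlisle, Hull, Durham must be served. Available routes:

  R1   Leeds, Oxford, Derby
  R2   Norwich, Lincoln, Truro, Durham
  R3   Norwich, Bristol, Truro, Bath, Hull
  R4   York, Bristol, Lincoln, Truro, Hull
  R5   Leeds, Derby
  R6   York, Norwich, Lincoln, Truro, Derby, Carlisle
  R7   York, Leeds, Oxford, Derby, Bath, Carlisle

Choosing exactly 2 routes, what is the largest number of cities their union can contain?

10

Choosing R2, R7 covers {York, Leeds, Norwich, Lincoln, Truro, Oxford, Derby, Bath, Carlisle, Durham} — 10 cities.
No choice of 2 routes does better; here Bristol, Hull are left uncovered.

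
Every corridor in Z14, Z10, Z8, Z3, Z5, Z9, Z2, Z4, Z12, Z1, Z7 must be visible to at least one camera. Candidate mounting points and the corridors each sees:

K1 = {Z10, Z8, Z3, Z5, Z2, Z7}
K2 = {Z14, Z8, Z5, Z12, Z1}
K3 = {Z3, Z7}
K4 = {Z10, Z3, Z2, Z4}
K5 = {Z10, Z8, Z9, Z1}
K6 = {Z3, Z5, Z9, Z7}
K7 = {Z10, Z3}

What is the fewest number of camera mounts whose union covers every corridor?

3

K2, K4, K6 together cover {Z14, Z10, Z8, Z3, Z5, Z9, Z2, Z4, Z12, Z1, Z7} — every corridor.
No 2 of the 7 camera mounts cover everything (all 21 pairs fall short), so 3 is minimum.
Greedy (largest uncovered first) would take K1, K2, K4, K5 — 4 camera mounts — but 3 suffice.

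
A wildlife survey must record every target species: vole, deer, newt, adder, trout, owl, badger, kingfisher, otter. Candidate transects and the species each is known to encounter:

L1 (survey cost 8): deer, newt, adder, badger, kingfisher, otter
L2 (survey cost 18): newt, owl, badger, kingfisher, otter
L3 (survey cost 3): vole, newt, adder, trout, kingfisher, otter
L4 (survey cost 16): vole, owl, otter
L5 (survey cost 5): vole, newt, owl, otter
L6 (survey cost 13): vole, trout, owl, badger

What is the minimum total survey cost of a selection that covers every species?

L1, L3, L5 cover every species at survey cost 8 + 3 + 5 = 16.
Any cover uses at least 2 transects; among all covering selections none totals below 16.

16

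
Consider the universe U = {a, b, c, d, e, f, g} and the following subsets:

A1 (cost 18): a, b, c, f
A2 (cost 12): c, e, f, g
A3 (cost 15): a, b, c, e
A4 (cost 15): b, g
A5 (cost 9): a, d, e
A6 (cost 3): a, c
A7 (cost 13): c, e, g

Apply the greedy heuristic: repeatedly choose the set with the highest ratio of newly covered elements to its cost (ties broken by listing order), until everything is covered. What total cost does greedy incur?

39

Pick 1: A6 adds 2 new (a, c) at cost 3 (ratio 2/3).
Pick 2: A2 adds 3 new (e, f, g) at cost 12 (ratio 3/12).
Pick 3: A5 adds 1 new (d) at cost 9 (ratio 1/9).
Pick 4: A3 adds 1 new (b) at cost 15 (ratio 1/15).
Greedy total cost: 3 + 12 + 9 + 15 = 39. (The true optimum is 36, so greedy overshoots here.)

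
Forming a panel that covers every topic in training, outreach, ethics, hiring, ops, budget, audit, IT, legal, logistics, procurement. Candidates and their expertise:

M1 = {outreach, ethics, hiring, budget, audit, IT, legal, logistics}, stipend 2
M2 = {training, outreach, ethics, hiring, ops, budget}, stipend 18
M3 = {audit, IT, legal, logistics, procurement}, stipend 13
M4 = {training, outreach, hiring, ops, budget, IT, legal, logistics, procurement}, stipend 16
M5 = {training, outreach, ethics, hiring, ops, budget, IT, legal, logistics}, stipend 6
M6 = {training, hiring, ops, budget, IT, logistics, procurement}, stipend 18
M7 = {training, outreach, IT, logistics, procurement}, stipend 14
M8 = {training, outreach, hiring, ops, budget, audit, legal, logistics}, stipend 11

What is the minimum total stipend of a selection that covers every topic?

18

M1, M4 cover every topic at stipend 2 + 16 = 18.
Any cover uses at least 2 members; among all covering selections none totals below 18.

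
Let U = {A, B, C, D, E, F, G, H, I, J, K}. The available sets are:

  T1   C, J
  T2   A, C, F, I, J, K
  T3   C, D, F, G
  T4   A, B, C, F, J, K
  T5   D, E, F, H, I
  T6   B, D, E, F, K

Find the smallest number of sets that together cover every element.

3

T3, T4, T5 together cover {A, B, C, D, E, F, G, H, I, J, K} — every element.
No 2 of the 6 sets cover everything (all 15 pairs fall short), so 3 is minimum.
Greedy (largest uncovered first) would take T2, T5, T3, T4 — 4 sets — but 3 suffice.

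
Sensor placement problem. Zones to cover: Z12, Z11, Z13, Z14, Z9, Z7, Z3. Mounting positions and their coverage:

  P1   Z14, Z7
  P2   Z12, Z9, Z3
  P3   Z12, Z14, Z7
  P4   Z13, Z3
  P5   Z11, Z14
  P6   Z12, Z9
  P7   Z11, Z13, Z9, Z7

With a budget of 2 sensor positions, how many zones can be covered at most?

Choosing P2, P7 covers {Z12, Z11, Z13, Z9, Z7, Z3} — 6 zones.
No choice of 2 sensor positions does better; here Z14 is left uncovered.

6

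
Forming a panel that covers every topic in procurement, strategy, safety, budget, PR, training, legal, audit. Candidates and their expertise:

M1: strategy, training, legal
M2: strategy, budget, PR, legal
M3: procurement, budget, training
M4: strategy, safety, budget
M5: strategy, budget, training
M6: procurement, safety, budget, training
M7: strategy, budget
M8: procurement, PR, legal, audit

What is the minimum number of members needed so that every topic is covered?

M1, M4, M8 together cover {procurement, strategy, safety, budget, PR, training, legal, audit} — every topic.
No 2 of the 8 members cover everything (all 28 pairs fall short), so 3 is minimum.

3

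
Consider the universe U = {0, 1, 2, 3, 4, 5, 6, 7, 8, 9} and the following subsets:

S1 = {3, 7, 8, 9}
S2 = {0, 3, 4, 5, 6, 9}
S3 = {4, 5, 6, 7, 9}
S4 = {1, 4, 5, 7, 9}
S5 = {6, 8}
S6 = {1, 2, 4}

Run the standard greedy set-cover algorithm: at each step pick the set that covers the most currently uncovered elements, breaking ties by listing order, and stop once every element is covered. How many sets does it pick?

3

Pick 1: S2 covers 6 new elements (0, 3, 4, 5, 6, 9).
Pick 2: S1 covers 2 new elements (7, 8).
Pick 3: S6 covers 2 new elements (1, 2).
Greedy uses 3 sets.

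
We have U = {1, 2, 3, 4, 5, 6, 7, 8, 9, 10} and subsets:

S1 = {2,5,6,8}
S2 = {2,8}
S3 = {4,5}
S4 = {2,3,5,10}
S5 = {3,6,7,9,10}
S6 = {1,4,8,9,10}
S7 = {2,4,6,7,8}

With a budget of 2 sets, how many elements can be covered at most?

8

Choosing S1, S5 covers {2, 3, 5, 6, 7, 8, 9, 10} — 8 elements.
No choice of 2 sets does better; here 1, 4 are left uncovered.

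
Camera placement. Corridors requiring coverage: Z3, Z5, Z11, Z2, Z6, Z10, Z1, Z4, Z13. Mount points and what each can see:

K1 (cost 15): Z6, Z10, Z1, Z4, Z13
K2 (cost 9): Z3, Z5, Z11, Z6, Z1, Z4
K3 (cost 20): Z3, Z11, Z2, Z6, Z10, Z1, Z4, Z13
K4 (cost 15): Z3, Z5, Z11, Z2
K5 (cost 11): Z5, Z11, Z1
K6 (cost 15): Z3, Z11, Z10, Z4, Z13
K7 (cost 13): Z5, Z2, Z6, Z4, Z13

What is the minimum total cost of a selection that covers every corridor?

K2, K3 cover every corridor at cost 9 + 20 = 29.
Any cover uses at least 2 camera mounts; among all covering selections none totals below 29.
Greedy by coverage-per-cost would pick K2, K7, K1 for 37 — worse than the optimum 29.

29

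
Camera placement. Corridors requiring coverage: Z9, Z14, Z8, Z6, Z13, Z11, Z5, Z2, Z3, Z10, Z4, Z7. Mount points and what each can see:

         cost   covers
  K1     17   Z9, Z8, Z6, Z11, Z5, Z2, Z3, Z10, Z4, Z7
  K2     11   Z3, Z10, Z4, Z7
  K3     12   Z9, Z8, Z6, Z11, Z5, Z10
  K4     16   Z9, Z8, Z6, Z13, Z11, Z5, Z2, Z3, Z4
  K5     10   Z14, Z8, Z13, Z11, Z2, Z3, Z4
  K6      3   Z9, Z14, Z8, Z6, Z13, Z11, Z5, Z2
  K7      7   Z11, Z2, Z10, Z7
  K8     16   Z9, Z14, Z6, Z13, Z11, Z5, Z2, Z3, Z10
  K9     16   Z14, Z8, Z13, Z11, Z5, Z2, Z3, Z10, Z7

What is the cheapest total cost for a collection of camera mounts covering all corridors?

K2, K6 cover every corridor at cost 11 + 3 = 14.
Any cover uses at least 2 camera mounts; among all covering selections none totals below 14.

14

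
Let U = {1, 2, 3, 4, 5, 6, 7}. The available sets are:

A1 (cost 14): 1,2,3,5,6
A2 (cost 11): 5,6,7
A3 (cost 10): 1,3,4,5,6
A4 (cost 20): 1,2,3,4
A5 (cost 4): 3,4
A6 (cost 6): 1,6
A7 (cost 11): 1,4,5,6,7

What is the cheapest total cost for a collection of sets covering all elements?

25

A1, A7 cover every element at cost 14 + 11 = 25.
Any cover uses at least 2 sets; among all covering selections none totals below 25.
Greedy by coverage-per-cost would pick A3, A2, A1 for 35 — worse than the optimum 25.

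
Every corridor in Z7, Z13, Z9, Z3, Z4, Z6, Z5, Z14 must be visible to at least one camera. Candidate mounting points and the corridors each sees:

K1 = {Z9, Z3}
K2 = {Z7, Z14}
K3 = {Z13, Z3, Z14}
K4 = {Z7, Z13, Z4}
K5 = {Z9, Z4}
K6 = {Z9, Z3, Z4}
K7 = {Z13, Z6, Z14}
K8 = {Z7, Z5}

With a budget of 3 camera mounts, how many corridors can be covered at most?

Choosing K6, K7, K8 covers {Z7, Z13, Z9, Z3, Z4, Z6, Z5, Z14} — 8 corridors.
That is all 8 corridors.

8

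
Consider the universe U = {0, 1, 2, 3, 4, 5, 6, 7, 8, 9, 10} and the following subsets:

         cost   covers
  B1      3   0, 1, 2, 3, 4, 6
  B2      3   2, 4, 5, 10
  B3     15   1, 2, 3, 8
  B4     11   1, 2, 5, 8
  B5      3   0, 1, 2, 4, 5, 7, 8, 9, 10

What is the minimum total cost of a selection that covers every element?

B1, B5 cover every element at cost 3 + 3 = 6.
Any cover uses at least 2 sets; among all covering selections none totals below 6.

6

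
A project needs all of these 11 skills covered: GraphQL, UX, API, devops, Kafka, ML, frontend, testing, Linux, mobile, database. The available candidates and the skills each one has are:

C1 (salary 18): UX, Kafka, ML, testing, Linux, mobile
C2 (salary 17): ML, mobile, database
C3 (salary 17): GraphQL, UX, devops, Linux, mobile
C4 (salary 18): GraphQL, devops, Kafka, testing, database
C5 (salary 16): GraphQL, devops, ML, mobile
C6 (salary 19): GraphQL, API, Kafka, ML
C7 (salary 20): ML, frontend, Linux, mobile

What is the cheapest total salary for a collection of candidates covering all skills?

74

C3, C4, C6, C7 cover every skill at salary 17 + 18 + 19 + 20 = 74.
Any cover uses at least 4 candidates; among all covering selections none totals below 74.
Greedy by coverage-per-salary would pick C1, C4, C6, C7 for 75 — worse than the optimum 74.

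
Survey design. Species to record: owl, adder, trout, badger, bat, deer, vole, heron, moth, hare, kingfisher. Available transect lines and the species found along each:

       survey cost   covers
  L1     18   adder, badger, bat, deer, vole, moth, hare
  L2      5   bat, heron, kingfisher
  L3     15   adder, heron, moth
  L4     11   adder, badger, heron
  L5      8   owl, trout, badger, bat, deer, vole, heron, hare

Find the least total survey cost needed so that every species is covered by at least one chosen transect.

L2, L3, L5 cover every species at survey cost 5 + 15 + 8 = 28.
Any cover uses at least 3 transects; among all covering selections none totals below 28.

28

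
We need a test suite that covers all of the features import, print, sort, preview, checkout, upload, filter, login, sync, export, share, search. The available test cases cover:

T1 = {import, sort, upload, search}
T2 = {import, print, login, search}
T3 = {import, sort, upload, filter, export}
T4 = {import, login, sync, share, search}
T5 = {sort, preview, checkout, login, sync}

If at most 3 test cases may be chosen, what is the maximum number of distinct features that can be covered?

Choosing T2, T3, T5 covers {import, print, sort, preview, checkout, upload, filter, login, sync, export, search} — 11 features.
No choice of 3 test cases does better; here share is left uncovered.

11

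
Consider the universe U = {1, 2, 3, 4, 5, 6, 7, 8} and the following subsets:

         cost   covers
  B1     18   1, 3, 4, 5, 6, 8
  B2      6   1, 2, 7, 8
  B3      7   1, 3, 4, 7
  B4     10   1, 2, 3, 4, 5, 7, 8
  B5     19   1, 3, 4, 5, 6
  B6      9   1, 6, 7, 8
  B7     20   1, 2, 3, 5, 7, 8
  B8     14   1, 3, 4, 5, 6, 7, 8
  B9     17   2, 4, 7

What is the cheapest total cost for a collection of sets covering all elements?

B4, B6 cover every element at cost 10 + 9 = 19.
Any cover uses at least 2 sets; among all covering selections none totals below 19.

19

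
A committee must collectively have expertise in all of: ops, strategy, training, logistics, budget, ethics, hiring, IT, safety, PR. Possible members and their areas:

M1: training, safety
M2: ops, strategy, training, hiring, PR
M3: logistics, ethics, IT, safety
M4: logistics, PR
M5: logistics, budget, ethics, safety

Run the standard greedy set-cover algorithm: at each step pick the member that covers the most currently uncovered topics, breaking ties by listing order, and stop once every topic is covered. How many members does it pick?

Pick 1: M2 covers 5 new topics (ops, strategy, training, hiring, PR).
Pick 2: M3 covers 4 new topics (logistics, ethics, IT, safety).
Pick 3: M5 covers 1 new topics (budget).
Greedy uses 3 members.

3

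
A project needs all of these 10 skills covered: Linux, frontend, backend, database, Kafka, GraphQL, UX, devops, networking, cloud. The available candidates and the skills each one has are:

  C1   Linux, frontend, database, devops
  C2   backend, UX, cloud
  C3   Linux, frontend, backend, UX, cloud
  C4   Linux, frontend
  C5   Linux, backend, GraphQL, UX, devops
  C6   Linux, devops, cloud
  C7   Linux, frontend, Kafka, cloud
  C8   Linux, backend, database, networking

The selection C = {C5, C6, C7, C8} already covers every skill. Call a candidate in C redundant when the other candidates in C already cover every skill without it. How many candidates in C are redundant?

1

Drop C5: GraphQL, UX uncovered — not redundant.
Drop C6: the rest still cover every skill — redundant.
Drop C7: frontend, Kafka uncovered — not redundant.
Drop C8: database, networking uncovered — not redundant.
1 redundant: C6.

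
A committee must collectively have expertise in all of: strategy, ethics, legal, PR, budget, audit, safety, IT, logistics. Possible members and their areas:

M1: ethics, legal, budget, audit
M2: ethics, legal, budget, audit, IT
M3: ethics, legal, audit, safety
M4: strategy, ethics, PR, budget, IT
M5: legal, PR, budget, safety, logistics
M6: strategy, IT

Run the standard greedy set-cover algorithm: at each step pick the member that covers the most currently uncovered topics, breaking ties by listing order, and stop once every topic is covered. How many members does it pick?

3

Pick 1: M2 covers 5 new topics (ethics, legal, budget, audit, IT).
Pick 2: M5 covers 3 new topics (PR, safety, logistics).
Pick 3: M4 covers 1 new topics (strategy).
Greedy uses 3 members.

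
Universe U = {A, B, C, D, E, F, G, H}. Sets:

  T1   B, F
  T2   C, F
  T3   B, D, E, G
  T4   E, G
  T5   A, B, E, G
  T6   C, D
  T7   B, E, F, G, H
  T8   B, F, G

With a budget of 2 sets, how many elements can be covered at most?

7

Choosing T6, T7 covers {B, C, D, E, F, G, H} — 7 elements.
No choice of 2 sets does better; here A is left uncovered.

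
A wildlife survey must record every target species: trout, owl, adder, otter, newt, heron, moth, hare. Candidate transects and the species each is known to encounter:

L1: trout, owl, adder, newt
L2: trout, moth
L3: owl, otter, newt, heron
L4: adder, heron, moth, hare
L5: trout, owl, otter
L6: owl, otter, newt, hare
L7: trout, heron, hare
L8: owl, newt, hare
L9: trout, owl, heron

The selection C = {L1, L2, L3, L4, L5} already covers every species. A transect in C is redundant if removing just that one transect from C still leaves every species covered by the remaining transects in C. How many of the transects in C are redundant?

Drop L1: the rest still cover every species — redundant.
Drop L2: the rest still cover every species — redundant.
Drop L3: the rest still cover every species — redundant.
Drop L4: hare uncovered — not redundant.
Drop L5: the rest still cover every species — redundant.
4 redundant: L1, L2, L3, L5.

4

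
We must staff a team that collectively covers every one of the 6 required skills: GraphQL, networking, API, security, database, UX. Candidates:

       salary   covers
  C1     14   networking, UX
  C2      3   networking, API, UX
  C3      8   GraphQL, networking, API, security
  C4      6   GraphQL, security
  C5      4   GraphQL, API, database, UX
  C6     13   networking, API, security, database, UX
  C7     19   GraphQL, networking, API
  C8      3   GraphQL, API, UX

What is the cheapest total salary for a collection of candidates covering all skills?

C3, C5 cover every skill at salary 8 + 4 = 12.
Any cover uses at least 2 candidates; among all covering selections none totals below 12.
Greedy by coverage-per-salary would pick C2, C5, C4 for 13 — worse than the optimum 12.

12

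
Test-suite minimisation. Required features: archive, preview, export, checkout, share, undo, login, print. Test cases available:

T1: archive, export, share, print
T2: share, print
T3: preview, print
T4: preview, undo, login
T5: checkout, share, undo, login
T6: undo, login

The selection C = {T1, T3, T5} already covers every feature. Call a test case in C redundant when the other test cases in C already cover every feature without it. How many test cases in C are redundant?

0

Drop T1: archive, export uncovered — not redundant.
Drop T3: preview uncovered — not redundant.
Drop T5: checkout, undo, login uncovered — not redundant.
None of the test cases in C is redundant.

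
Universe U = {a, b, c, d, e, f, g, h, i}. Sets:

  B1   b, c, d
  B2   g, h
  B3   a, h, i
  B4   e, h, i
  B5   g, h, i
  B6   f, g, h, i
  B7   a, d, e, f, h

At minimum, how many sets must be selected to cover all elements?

3

B1, B5, B7 together cover {a, b, c, d, e, f, g, h, i} — every element.
No 2 of the 7 sets cover everything (all 21 pairs fall short), so 3 is minimum.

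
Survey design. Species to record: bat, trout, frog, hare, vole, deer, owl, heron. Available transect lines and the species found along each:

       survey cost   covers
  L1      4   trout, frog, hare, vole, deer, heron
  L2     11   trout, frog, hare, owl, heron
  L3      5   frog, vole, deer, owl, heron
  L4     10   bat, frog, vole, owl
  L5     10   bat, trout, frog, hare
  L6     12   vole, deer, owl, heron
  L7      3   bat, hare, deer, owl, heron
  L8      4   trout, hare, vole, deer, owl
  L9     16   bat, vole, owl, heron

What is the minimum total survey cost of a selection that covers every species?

7

L1, L7 cover every species at survey cost 4 + 3 = 7.
Any cover uses at least 2 transects; among all covering selections none totals below 7.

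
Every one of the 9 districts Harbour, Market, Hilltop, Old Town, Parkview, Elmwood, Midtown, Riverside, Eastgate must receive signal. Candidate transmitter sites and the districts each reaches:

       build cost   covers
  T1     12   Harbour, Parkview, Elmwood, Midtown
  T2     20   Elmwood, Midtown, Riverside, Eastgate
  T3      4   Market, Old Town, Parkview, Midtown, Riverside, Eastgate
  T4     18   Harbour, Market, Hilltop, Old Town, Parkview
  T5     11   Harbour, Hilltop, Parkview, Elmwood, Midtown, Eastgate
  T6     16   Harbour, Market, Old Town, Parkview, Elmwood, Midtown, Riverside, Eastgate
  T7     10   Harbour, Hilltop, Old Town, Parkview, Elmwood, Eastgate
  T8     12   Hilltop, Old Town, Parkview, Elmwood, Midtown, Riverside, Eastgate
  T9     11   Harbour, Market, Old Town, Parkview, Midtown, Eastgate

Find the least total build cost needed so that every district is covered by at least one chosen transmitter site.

T3, T7 cover every district at build cost 4 + 10 = 14.
Any cover uses at least 2 transmitter sites; among all covering selections none totals below 14.

14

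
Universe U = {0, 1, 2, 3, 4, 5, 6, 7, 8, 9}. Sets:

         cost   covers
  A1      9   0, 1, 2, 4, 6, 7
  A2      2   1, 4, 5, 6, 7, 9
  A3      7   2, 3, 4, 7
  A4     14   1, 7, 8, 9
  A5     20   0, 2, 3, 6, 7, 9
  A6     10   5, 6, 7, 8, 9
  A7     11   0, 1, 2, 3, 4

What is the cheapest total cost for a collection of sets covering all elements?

21

A6, A7 cover every element at cost 10 + 11 = 21.
Any cover uses at least 2 sets; among all covering selections none totals below 21.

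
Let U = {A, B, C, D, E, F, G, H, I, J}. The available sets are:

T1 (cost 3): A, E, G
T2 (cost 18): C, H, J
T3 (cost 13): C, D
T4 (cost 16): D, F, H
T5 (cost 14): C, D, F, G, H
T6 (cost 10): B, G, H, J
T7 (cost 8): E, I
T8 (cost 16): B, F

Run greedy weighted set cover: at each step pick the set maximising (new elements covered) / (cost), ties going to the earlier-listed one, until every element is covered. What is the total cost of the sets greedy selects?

35

Pick 1: T1 adds 3 new (A, E, G) at cost 3 (ratio 3/3).
Pick 2: T6 adds 3 new (B, H, J) at cost 10 (ratio 3/10).
Pick 3: T5 adds 3 new (C, D, F) at cost 14 (ratio 3/14).
Pick 4: T7 adds 1 new (I) at cost 8 (ratio 1/8).
Greedy total cost: 3 + 10 + 14 + 8 = 35.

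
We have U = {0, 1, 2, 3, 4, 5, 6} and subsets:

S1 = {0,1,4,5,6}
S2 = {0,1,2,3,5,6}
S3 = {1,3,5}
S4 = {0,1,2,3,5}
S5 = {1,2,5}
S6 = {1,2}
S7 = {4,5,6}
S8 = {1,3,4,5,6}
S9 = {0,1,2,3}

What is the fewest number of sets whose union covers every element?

S1, S2 together cover {0, 1, 2, 3, 4, 5, 6} — every element.
No single set contains all 7 elements, so 2 is optimal.

2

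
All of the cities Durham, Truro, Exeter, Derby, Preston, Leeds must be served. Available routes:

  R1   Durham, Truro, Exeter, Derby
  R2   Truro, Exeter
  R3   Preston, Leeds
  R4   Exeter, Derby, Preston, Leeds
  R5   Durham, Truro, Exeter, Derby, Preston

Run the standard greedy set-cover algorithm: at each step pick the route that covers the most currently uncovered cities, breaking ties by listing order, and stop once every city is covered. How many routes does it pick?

Pick 1: R5 covers 5 new cities (Durham, Truro, Exeter, Derby, Preston).
Pick 2: R3 covers 1 new cities (Leeds).
Greedy uses 2 routes.

2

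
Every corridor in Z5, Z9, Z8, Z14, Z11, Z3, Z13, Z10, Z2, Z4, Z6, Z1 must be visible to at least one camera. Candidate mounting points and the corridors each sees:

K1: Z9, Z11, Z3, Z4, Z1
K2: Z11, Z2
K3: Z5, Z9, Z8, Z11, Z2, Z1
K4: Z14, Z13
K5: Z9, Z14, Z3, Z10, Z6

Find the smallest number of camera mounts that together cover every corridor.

K1, K3, K4, K5 together cover {Z5, Z9, Z8, Z14, Z11, Z3, Z13, Z10, Z2, Z4, Z6, Z1} — every corridor.
No 3 of the 5 camera mounts cover everything (all 10 triples fall short), so 4 is minimum.

4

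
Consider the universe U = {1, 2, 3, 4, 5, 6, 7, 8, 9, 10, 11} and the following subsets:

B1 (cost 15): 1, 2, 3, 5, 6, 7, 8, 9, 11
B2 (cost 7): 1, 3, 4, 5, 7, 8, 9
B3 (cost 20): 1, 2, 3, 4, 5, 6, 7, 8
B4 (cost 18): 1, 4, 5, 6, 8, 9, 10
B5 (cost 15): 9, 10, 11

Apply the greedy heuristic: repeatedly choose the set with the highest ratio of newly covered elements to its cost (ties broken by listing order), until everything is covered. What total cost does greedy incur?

37

Pick 1: B2 adds 7 new (1, 3, 4, 5, 7, 8, 9) at cost 7 (ratio 7/7).
Pick 2: B1 adds 3 new (2, 6, 11) at cost 15 (ratio 3/15).
Pick 3: B5 adds 1 new (10) at cost 15 (ratio 1/15).
Greedy total cost: 7 + 15 + 15 = 37. (The true optimum is 33, so greedy overshoots here.)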